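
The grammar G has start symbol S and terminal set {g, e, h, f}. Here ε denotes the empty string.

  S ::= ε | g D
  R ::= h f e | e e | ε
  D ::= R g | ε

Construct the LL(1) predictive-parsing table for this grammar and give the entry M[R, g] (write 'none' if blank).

R ::= ε

FIRST(S) = {ε, g}
FIRST(R) = {ε, e, h}
FIRST(D) = {ε, e, g, h}  (via R g)
FOLLOW(S) includes $ since S is the start symbol.
FOLLOW(R): in D::=R g, R is followed by g with FIRST {g}. Thus FOLLOW(R) = {g}.
For R ::= h f e: FIRST(h f e) = {h}, so it goes in M[R, t] for t ∈ {h}.
For R ::= e e: FIRST(e e) = {e}, so it goes in M[R, t] for t ∈ {e}.
For R ::= ε: FIRST(ε) = {ε}, so it goes in M[R, t] for t ∈ {}; since ε ∈ FIRST, also for every t ∈ FOLLOW(R) = {g}.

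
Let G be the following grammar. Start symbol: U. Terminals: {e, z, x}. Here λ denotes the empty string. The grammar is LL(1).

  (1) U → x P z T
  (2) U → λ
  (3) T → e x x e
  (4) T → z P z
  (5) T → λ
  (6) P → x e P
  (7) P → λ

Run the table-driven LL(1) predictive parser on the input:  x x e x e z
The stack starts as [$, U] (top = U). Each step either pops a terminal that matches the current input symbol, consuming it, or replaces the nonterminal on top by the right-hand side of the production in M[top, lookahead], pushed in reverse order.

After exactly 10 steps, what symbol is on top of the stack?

T

      Stack        Input          Action
   1  $ U          x x e x e z $  expand U → x P z T
   2  $ T z P x    x x e x e z $  match x
   3  $ T z P      x e x e z $    expand P → x e P
   4  $ T z P e x  x e x e z $    match x
   5  $ T z P e    e x e z $      match e
   6  $ T z P      x e z $        expand P → x e P
   7  $ T z P e x  x e z $        match x
   8  $ T z P e    e z $          match e
   9  $ T z P      z $            expand P → λ
  10  $ T z        z $            match z
Stack after step 10: $ T (top = T).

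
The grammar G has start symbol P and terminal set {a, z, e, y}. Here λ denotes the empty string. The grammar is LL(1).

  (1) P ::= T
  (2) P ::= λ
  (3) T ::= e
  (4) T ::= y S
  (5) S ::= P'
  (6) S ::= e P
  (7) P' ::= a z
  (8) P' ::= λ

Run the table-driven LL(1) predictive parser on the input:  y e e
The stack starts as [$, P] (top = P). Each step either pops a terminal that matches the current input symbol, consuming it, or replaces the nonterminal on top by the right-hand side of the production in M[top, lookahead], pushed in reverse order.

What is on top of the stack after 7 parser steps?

e

     Stack  Input    Action
  1  $ P    y e e $  expand P ::= T
  2  $ T    y e e $  expand T ::= y S
  3  $ S y  y e e $  match y
  4  $ S    e e $    expand S ::= e P
  5  $ P e  e e $    match e
  6  $ P    e $      expand P ::= T
  7  $ T    e $      expand T ::= e
Stack after step 7: $ e (top = e).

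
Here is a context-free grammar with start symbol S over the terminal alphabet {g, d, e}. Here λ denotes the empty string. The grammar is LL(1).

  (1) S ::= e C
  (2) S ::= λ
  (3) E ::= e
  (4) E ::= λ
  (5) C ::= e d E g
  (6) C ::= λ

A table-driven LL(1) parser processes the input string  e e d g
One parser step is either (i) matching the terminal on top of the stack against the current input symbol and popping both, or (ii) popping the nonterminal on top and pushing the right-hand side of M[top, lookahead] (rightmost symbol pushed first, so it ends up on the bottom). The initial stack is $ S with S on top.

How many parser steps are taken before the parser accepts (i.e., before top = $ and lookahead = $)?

7

     Stack      Input      Action
  1  $ S        e e d g $  expand S ::= e C
  2  $ C e      e e d g $  match e
  3  $ C        e d g $    expand C ::= e d E g
  4  $ g E d e  e d g $    match e
  5  $ g E d    d g $      match d
  6  $ g E      g $        expand E ::= λ
  7  $ g        g $        match g
Accept reached after 7 steps.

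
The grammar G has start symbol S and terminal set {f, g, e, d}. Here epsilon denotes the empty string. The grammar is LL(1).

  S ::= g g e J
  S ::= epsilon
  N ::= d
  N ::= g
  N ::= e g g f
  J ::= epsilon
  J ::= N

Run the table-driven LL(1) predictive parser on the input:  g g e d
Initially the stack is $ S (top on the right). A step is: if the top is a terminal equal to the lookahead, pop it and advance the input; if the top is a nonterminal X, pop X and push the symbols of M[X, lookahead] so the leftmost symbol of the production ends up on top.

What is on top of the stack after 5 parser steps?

step 1: stack=$ S  input=g g e d $  — expand S ::= g g e J
step 2: stack=$ J e g g  input=g g e d $  — match g
step 3: stack=$ J e g  input=g e d $  — match g
step 4: stack=$ J e  input=e d $  — match e
step 5: stack=$ J  input=d $  — expand J ::= N
Stack after step 5: $ N (top = N).

N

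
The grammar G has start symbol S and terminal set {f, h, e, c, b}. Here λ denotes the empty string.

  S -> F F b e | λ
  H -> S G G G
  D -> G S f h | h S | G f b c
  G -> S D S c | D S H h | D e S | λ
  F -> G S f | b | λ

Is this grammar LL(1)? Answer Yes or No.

No

FIRST(S) = {λ, b, f, h}
FIRST(H) = {λ, b, f, h}
FIRST(D) = {b, f, h}
FIRST(G) = {λ, b, f, h}
FIRST(F) = {λ, b, f, h}
FOLLOW(S) = {$, b, c, e, f, h}
FOLLOW(H) = {h}
FOLLOW(D) = {b, c, e, f, h}
FOLLOW(G) = {b, f, h}
FOLLOW(F) = {b, f, h}
Cell M[D, b] receives both D -> G S f h and D -> G f b c — the grammar is not LL(1).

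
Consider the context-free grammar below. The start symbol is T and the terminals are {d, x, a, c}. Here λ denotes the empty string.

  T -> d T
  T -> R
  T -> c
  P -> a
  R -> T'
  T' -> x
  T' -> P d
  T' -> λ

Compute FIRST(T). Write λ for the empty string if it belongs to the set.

FIRST(P) = {a}
FIRST(T') = {λ, a, x}  (via P d)
FIRST(R) = {λ, a, x}  (via T')
FIRST(T) = {λ, a, c, d, x}  (via R)

{λ, a, c, d, x}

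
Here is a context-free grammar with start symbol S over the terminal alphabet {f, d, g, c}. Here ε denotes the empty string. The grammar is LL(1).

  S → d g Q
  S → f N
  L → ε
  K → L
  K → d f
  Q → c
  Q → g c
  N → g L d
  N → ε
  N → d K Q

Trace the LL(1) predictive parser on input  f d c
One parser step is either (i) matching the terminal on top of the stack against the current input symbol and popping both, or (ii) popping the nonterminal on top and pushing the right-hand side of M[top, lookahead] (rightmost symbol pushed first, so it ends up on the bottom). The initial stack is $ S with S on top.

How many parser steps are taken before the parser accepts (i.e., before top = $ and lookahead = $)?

8

step 1: stack=$ S  input=f d c $  — expand S → f N
step 2: stack=$ N f  input=f d c $  — match f
step 3: stack=$ N  input=d c $  — expand N → d K Q
step 4: stack=$ Q K d  input=d c $  — match d
step 5: stack=$ Q K  input=c $  — expand K → L
step 6: stack=$ Q L  input=c $  — expand L → ε
step 7: stack=$ Q  input=c $  — expand Q → c
step 8: stack=$ c  input=c $  — match c
Accept reached after 8 steps.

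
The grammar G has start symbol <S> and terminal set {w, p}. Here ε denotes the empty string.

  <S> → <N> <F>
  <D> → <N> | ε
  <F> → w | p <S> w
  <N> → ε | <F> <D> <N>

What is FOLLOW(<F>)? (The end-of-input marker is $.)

{$, p, w}

FIRST(<F>) = {p, w}
FIRST(<N>) = {ε, p, w}  (via <F> <D> <N>)
FIRST(<S>) = {p, w}  (via <N> <F>)
FIRST(<D>) = {ε, p, w}  (via <N>)
FOLLOW(<S>) includes $ since <S> is the start symbol.
FOLLOW(<S>): in <F>→p <S> w, <S> is followed by w with FIRST {w}. Thus FOLLOW(<S>) = {$, w}.
FOLLOW(<D>): in <N>→<F> <D> <N>, <D> is followed by <N> with FIRST {ε, p, w}; in <N>→<F> <D> <N>, the suffix after <D> is nullable, so FOLLOW(<D>) ⊇ FOLLOW(<N>) = {p, w}. Thus FOLLOW(<D>) = {p, w}.
FOLLOW(<N>): in <S>→<N> <F>, <N> is followed by <F> with FIRST {p, w}; in <D>→<N>, the suffix after <N> is empty, so FOLLOW(<N>) ⊇ FOLLOW(<D>) = {p, w}; in <N>→<F> <D> <N>, the suffix after <N> is empty (adds nothing new). Thus FOLLOW(<N>) = {p, w}.
FOLLOW(<F>): in <S>→<N> <F>, the suffix after <F> is empty, so FOLLOW(<F>) ⊇ FOLLOW(<S>) = {$, w}; in <N>→<F> <D> <N>, <F> is followed by <D> <N> with FIRST {ε, p, w}; in <N>→<F> <D> <N>, the suffix after <F> is nullable, so FOLLOW(<F>) ⊇ FOLLOW(<N>) = {p, w}. Thus FOLLOW(<F>) = {$, p, w}.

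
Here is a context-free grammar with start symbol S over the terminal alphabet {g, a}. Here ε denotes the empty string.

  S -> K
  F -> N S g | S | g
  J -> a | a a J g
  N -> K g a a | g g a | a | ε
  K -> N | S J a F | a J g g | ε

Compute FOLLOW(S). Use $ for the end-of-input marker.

{$, a, g}

FIRST(J): from J->a we get {a}; from J->a a J g we get {a}. So FIRST(J) = {a}.
FIRST(S): from S->K we get {ε, a, g}. So FIRST(S) = {ε, a, g}.
FIRST(F): from F->N S g we get {a, g}; from F->S we get {ε, a, g}; from F->g we get {g}. So FIRST(F) = {ε, a, g}.
FIRST(N): from N->K g a a we get {a, g}; from N->g g a we get {g}; from N->a we get {a}; from N->ε we get {ε}. So FIRST(N) = {ε, a, g}.
FIRST(K): from K->N we get {ε, a, g}; from K->S J a F we get {a, g}; from K->a J g g we get {a}; from K->ε we get {ε}. So FIRST(K) = {ε, a, g}.
FOLLOW(S) includes $ since S is the start symbol.
FOLLOW(J): in J->a a J g, J is followed by g with FIRST {g}; in K->S J a F, J is followed by a F with FIRST {a}; in K->a J g g, J is followed by g g with FIRST {g}. Thus FOLLOW(J) = {a, g}.
FOLLOW(S): in F->N S g, S is followed by g with FIRST {g}; in F->S, the suffix after S is empty, so FOLLOW(S) ⊇ FOLLOW(F) = {$, a, g}; in K->S J a F, S is followed by J a F with FIRST {a}. Thus FOLLOW(S) = {$, a, g}.
FOLLOW(K): in S->K, the suffix after K is empty, so FOLLOW(K) ⊇ FOLLOW(S) = {$, a, g}; in N->K g a a, K is followed by g a a with FIRST {g}. Thus FOLLOW(K) = {$, a, g}.
FOLLOW(F): in K->S J a F, the suffix after F is empty, so FOLLOW(F) ⊇ FOLLOW(K) = {$, a, g}. Thus FOLLOW(F) = {$, a, g}.
FOLLOW(N): in F->N S g, N is followed by S g with FIRST {a, g}; in K->N, the suffix after N is empty, so FOLLOW(N) ⊇ FOLLOW(K) = {$, a, g}. Thus FOLLOW(N) = {$, a, g}.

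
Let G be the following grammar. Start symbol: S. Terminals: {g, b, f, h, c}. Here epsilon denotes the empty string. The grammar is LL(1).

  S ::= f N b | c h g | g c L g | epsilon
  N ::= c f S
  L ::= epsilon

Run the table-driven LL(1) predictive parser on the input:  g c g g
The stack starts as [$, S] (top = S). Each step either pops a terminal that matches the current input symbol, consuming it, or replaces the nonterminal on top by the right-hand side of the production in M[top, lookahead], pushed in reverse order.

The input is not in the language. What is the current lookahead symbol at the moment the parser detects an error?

step 1: stack=$ S  input=g c g g $  — expand S ::= g c L g
step 2: stack=$ g L c g  input=g c g g $  — match g
step 3: stack=$ g L c  input=c g g $  — match c
step 4: stack=$ g L  input=g g $  — expand L ::= epsilon
step 5: stack=$ g  input=g g $  — match g
step 6: stack=$  input=g $  — error: stack empty but input remains

g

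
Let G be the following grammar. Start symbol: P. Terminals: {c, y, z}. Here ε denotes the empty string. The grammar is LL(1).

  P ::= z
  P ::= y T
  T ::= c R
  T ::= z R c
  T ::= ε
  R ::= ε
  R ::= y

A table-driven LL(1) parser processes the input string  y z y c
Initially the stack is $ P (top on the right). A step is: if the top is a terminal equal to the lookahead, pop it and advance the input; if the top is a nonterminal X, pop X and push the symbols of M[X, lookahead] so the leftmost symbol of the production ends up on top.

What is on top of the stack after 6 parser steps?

c

     Stack    Input      Action
  1  $ P      y z y c $  expand P ::= y T
  2  $ T y    y z y c $  match y
  3  $ T      z y c $    expand T ::= z R c
  4  $ c R z  z y c $    match z
  5  $ c R    y c $      expand R ::= y
  6  $ c y    y c $      match y
Stack after step 6: $ c (top = c).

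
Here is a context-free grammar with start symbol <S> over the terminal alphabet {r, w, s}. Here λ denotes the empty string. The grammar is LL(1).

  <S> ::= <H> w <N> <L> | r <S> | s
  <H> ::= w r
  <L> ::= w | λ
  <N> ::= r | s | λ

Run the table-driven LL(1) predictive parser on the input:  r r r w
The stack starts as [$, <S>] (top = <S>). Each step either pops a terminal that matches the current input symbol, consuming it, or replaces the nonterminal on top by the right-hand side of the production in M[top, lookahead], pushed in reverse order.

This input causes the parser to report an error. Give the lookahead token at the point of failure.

$

step 1: stack=$ <S>  input=r r r w $  — expand <S> ::= r <S>
step 2: stack=$ <S> r  input=r r r w $  — match r
step 3: stack=$ <S>  input=r r w $  — expand <S> ::= r <S>
step 4: stack=$ <S> r  input=r r w $  — match r
step 5: stack=$ <S>  input=r w $  — expand <S> ::= r <S>
step 6: stack=$ <S> r  input=r w $  — match r
step 7: stack=$ <S>  input=w $  — expand <S> ::= <H> w <N> <L>
step 8: stack=$ <L> <N> w <H>  input=w $  — expand <H> ::= w r
step 9: stack=$ <L> <N> w r w  input=w $  — match w
step 10: stack=$ <L> <N> w r  input=$  — error: top is terminal r but lookahead is $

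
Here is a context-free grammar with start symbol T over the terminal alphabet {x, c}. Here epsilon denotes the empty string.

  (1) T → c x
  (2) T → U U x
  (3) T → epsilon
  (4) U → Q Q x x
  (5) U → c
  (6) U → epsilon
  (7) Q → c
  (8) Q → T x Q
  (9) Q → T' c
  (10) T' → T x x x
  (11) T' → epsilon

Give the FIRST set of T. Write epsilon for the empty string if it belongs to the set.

FIRST(T) = {epsilon, c, x}  (via U U x)
FIRST(T') = {epsilon, c, x}  (via T x x x)
FIRST(Q) = {c, x}  (via T x Q, T' c)
FIRST(U) = {epsilon, c, x}  (via Q Q x x)

{epsilon, c, x}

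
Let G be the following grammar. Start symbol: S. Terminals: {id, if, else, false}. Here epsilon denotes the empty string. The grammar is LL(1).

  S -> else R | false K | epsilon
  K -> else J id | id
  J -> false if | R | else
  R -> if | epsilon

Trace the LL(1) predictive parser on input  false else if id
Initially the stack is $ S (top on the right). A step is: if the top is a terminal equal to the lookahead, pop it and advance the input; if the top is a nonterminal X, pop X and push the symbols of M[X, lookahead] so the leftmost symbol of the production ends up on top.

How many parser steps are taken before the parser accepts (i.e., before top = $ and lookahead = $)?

8

step 1: stack=$ S  input=false else if id $  — expand S -> false K
step 2: stack=$ K false  input=false else if id $  — match false
step 3: stack=$ K  input=else if id $  — expand K -> else J id
step 4: stack=$ id J else  input=else if id $  — match else
step 5: stack=$ id J  input=if id $  — expand J -> R
step 6: stack=$ id R  input=if id $  — expand R -> if
step 7: stack=$ id if  input=if id $  — match if
step 8: stack=$ id  input=id $  — match id
Accept reached after 8 steps.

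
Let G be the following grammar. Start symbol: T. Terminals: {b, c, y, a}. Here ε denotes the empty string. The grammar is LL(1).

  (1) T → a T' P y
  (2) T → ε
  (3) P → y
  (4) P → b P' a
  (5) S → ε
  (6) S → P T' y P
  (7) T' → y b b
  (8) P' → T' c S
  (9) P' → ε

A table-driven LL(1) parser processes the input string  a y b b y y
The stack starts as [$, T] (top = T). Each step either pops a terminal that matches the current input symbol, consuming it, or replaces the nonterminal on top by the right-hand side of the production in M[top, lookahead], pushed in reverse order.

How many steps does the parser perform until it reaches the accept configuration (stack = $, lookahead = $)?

9

     Stack        Input          Action
  1  $ T          a y b b y y $  expand T → a T' P y
  2  $ y P T' a   a y b b y y $  match a
  3  $ y P T'     y b b y y $    expand T' → y b b
  4  $ y P b b y  y b b y y $    match y
  5  $ y P b b    b b y y $      match b
  6  $ y P b      b y y $        match b
  7  $ y P        y y $          expand P → y
  8  $ y y        y y $          match y
  9  $ y          y $            match y
Accept reached after 9 steps.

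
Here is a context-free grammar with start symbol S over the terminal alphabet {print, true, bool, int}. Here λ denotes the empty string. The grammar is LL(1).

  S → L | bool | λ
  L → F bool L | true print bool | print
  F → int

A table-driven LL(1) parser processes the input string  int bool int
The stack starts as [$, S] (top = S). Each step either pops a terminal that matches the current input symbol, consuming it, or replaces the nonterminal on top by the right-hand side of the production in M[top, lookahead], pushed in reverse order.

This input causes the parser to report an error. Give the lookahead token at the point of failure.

     Stack         Input           Action
  1  $ S           int bool int $  expand S → L
  2  $ L           int bool int $  expand L → F bool L
  3  $ L bool F    int bool int $  expand F → int
  4  $ L bool int  int bool int $  match int
  5  $ L bool      bool int $      match bool
  6  $ L           int $           expand L → F bool L
  7  $ L bool F    int $           expand F → int
  8  $ L bool int  int $           match int
  9  $ L bool      $               error: top is terminal bool but lookahead is $

$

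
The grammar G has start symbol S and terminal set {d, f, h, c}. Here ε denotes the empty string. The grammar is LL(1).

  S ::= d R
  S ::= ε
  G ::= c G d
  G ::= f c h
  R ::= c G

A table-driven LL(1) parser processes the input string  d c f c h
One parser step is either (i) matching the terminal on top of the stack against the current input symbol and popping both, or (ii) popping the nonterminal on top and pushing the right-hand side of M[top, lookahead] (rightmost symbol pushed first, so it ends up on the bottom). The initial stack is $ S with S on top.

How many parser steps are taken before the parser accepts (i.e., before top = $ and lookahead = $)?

     Stack    Input        Action
  1  $ S      d c f c h $  expand S ::= d R
  2  $ R d    d c f c h $  match d
  3  $ R      c f c h $    expand R ::= c G
  4  $ G c    c f c h $    match c
  5  $ G      f c h $      expand G ::= f c h
  6  $ h c f  f c h $      match f
  7  $ h c    c h $        match c
  8  $ h      h $          match h
Accept reached after 8 steps.

8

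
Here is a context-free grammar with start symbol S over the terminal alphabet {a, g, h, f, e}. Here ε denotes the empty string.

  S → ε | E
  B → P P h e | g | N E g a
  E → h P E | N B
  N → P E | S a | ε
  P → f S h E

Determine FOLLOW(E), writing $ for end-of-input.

FIRST(P) = {f}
FIRST(S) = {ε, a, f, g, h}  (via E)
FIRST(N) = {ε, a, f, g, h}  (via P E, S a)
FIRST(B) = {a, f, g, h}  (via P P h e, N E g a)
FIRST(E) = {a, f, g, h}  (via N B)
FOLLOW(S) includes $ since S is the start symbol.
FOLLOW(S): in N→S a, S is followed by a with FIRST {a}; in P→f S h E, S is followed by h E with FIRST {h}. Thus FOLLOW(S) = {$, a, h}.
FOLLOW(N): in B→N E g a, N is followed by E g a with FIRST {a, f, g, h}; in E→N B, N is followed by B with FIRST {a, f, g, h}. Thus FOLLOW(N) = {a, f, g, h}.
FOLLOW(P): in B→P P h e (occurrence 1), P is followed by P h e with FIRST {f}; in B→P P h e (occurrence 2), P is followed by h e with FIRST {h}; in E→h P E, P is followed by E with FIRST {a, f, g, h}; in N→P E, P is followed by E with FIRST {a, f, g, h}. Thus FOLLOW(P) = {a, f, g, h}.
FOLLOW(E): in S→E, the suffix after E is empty, so FOLLOW(E) ⊇ FOLLOW(S) = {$, a, h}; in B→N E g a, E is followed by g a with FIRST {g}; in E→h P E, the suffix after E is empty (adds nothing new); in N→P E, the suffix after E is empty, so FOLLOW(E) ⊇ FOLLOW(N) = {a, f, g, h}; in P→f S h E, the suffix after E is empty, so FOLLOW(E) ⊇ FOLLOW(P) = {a, f, g, h}. Thus FOLLOW(E) = {$, a, f, g, h}.
FOLLOW(B): in E→N B, the suffix after B is empty, so FOLLOW(B) ⊇ FOLLOW(E) = {$, a, f, g, h}. Thus FOLLOW(B) = {$, a, f, g, h}.

{$, a, f, g, h}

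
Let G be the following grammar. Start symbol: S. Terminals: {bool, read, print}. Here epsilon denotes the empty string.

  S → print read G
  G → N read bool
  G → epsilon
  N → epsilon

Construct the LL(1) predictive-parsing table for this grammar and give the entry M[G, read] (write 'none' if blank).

FIRST(S) = {print}
FIRST(N) = {epsilon}
FIRST(G) = {epsilon, read}  (via N read bool)
FOLLOW(S) includes $ since S is the start symbol.
FOLLOW(S): S appears on no right-hand side. Thus FOLLOW(S) = {$}.
FOLLOW(G): in S→print read G, the suffix after G is empty, so FOLLOW(G) ⊇ FOLLOW(S) = {$}. Thus FOLLOW(G) = {$}.
For G → N read bool: FIRST(N read bool) = {read}, so it goes in M[G, t] for t ∈ {read}.
For G → epsilon: FIRST(epsilon) = {epsilon}, so it goes in M[G, t] for t ∈ {}; since epsilon ∈ FIRST, also for every t ∈ FOLLOW(G) = {$}.

G → N read bool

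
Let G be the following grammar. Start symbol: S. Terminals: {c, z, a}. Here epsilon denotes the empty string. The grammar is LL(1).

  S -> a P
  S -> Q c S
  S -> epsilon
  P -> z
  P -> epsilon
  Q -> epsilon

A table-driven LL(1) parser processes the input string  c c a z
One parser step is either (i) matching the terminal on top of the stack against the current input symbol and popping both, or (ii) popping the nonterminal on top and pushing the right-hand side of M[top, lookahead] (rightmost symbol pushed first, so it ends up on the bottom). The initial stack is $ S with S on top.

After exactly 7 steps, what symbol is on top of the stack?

step 1: stack=$ S  input=c c a z $  — expand S -> Q c S
step 2: stack=$ S c Q  input=c c a z $  — expand Q -> epsilon
step 3: stack=$ S c  input=c c a z $  — match c
step 4: stack=$ S  input=c a z $  — expand S -> Q c S
step 5: stack=$ S c Q  input=c a z $  — expand Q -> epsilon
step 6: stack=$ S c  input=c a z $  — match c
step 7: stack=$ S  input=a z $  — expand S -> a P
Stack after step 7: $ P a (top = a).

a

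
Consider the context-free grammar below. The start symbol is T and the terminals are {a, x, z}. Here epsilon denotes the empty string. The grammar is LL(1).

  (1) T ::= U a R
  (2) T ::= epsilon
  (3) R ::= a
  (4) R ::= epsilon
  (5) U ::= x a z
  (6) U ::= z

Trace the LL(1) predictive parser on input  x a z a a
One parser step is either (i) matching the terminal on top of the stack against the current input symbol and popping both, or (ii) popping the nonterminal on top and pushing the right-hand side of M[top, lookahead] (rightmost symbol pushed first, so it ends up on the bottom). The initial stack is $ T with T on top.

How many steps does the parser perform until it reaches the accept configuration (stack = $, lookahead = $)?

     Stack        Input        Action
  1  $ T          x a z a a $  expand T ::= U a R
  2  $ R a U      x a z a a $  expand U ::= x a z
  3  $ R a z a x  x a z a a $  match x
  4  $ R a z a    a z a a $    match a
  5  $ R a z      z a a $      match z
  6  $ R a        a a $        match a
  7  $ R          a $          expand R ::= a
  8  $ a          a $          match a
Accept reached after 8 steps.

8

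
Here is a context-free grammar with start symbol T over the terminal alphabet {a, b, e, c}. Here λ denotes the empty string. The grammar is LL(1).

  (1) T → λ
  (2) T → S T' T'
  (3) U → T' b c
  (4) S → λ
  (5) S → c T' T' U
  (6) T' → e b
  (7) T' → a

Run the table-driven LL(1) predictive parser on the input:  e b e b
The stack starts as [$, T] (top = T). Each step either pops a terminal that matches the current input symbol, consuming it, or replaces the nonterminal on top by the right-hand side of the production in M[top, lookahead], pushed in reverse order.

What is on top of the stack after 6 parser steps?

e

step 1: stack=$ T  input=e b e b $  — expand T → S T' T'
step 2: stack=$ T' T' S  input=e b e b $  — expand S → λ
step 3: stack=$ T' T'  input=e b e b $  — expand T' → e b
step 4: stack=$ T' b e  input=e b e b $  — match e
step 5: stack=$ T' b  input=b e b $  — match b
step 6: stack=$ T'  input=e b $  — expand T' → e b
Stack after step 6: $ b e (top = e).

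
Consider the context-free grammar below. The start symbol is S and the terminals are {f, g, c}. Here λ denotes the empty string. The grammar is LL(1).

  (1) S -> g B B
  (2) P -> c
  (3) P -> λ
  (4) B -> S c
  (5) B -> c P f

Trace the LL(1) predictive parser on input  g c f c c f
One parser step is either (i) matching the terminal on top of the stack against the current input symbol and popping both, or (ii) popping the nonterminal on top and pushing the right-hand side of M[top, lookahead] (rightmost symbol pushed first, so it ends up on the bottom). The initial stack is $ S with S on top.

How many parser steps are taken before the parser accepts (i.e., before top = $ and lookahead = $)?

11

step 1: stack=$ S  input=g c f c c f $  — expand S -> g B B
step 2: stack=$ B B g  input=g c f c c f $  — match g
step 3: stack=$ B B  input=c f c c f $  — expand B -> c P f
step 4: stack=$ B f P c  input=c f c c f $  — match c
step 5: stack=$ B f P  input=f c c f $  — expand P -> λ
step 6: stack=$ B f  input=f c c f $  — match f
step 7: stack=$ B  input=c c f $  — expand B -> c P f
step 8: stack=$ f P c  input=c c f $  — match c
step 9: stack=$ f P  input=c f $  — expand P -> c
step 10: stack=$ f c  input=c f $  — match c
step 11: stack=$ f  input=f $  — match f
Accept reached after 11 steps.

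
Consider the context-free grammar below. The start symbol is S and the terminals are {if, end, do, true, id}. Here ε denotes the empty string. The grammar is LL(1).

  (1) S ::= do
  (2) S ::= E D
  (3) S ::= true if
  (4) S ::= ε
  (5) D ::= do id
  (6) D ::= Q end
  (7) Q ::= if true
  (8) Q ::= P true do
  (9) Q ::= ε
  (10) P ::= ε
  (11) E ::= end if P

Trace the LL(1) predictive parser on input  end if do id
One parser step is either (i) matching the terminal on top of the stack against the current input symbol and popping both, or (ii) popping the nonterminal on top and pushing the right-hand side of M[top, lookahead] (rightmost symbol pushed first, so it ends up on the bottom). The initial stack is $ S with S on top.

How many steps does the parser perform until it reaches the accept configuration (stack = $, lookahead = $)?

step 1: stack=$ S  input=end if do id $  — expand S ::= E D
step 2: stack=$ D E  input=end if do id $  — expand E ::= end if P
step 3: stack=$ D P if end  input=end if do id $  — match end
step 4: stack=$ D P if  input=if do id $  — match if
step 5: stack=$ D P  input=do id $  — expand P ::= ε
step 6: stack=$ D  input=do id $  — expand D ::= do id
step 7: stack=$ id do  input=do id $  — match do
step 8: stack=$ id  input=id $  — match id
Accept reached after 8 steps.

8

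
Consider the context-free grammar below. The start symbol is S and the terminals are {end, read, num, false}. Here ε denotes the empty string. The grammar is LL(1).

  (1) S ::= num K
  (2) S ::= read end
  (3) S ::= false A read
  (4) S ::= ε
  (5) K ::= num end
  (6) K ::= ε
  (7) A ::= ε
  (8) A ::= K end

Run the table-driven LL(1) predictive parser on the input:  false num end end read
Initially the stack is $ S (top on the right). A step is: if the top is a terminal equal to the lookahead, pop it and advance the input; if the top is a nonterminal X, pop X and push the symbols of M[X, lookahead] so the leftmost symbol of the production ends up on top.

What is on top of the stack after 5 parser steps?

step 1: stack=$ S  input=false num end end read $  — expand S ::= false A read
step 2: stack=$ read A false  input=false num end end read $  — match false
step 3: stack=$ read A  input=num end end read $  — expand A ::= K end
step 4: stack=$ read end K  input=num end end read $  — expand K ::= num end
step 5: stack=$ read end end num  input=num end end read $  — match num
Stack after step 5: $ read end end (top = end).

end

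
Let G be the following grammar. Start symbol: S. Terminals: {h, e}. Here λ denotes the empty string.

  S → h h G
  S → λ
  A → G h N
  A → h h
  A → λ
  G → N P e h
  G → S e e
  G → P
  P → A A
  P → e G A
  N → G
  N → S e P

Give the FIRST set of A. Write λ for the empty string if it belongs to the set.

{λ, e, h}

FIRST(S): from S→h h G we get {h}; from S→λ we get {λ}. So FIRST(S) = {λ, h}.
FIRST(A): from A→G h N we get {e, h}; from A→h h we get {h}; from A→λ we get {λ}. So FIRST(A) = {λ, e, h}.
FIRST(P): from P→A A we get {λ, e, h}; from P→e G A we get {e}. So FIRST(P) = {λ, e, h}.
FIRST(G): from G→N P e h we get {e, h}; from G→S e e we get {e, h}; from G→P we get {λ, e, h}. So FIRST(G) = {λ, e, h}.
FIRST(N): from N→G we get {λ, e, h}; from N→S e P we get {e, h}. So FIRST(N) = {λ, e, h}.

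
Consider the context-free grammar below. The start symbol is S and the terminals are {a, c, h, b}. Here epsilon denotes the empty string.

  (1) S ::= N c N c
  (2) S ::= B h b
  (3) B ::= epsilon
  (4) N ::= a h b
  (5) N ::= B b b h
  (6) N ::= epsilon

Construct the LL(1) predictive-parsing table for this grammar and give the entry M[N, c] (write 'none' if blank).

N ::= epsilon

FIRST(B): from B::=epsilon we get {epsilon}. So FIRST(B) = {epsilon}.
FIRST(N): from N::=a h b we get {a}; from N::=B b b h we get {b}; from N::=epsilon we get {epsilon}. So FIRST(N) = {epsilon, a, b}.
FIRST(S): from S::=N c N c we get {a, b, c}; from S::=B h b we get {h}. So FIRST(S) = {a, b, c, h}.
FOLLOW(S) includes $ since S is the start symbol.
FOLLOW(N): in S::=N c N c (occurrence 1), N is followed by c N c with FIRST {c}; in S::=N c N c (occurrence 2), N is followed by c with FIRST {c}. Thus FOLLOW(N) = {c}.
For N ::= a h b: FIRST(a h b) = {a}, so it goes in M[N, t] for t ∈ {a}.
For N ::= B b b h: FIRST(B b b h) = {b}, so it goes in M[N, t] for t ∈ {b}.
For N ::= epsilon: FIRST(epsilon) = {epsilon}, so it goes in M[N, t] for t ∈ {}; since epsilon ∈ FIRST, also for every t ∈ FOLLOW(N) = {c}.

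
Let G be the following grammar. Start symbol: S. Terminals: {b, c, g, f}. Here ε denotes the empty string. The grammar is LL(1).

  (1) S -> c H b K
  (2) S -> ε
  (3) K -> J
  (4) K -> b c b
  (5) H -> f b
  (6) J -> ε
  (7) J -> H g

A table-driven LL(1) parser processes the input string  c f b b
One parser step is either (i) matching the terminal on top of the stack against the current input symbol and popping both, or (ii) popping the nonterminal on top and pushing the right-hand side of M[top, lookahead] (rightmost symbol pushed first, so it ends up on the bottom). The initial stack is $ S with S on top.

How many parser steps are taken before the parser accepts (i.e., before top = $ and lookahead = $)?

8

step 1: stack=$ S  input=c f b b $  — expand S -> c H b K
step 2: stack=$ K b H c  input=c f b b $  — match c
step 3: stack=$ K b H  input=f b b $  — expand H -> f b
step 4: stack=$ K b b f  input=f b b $  — match f
step 5: stack=$ K b b  input=b b $  — match b
step 6: stack=$ K b  input=b $  — match b
step 7: stack=$ K  input=$  — expand K -> J
step 8: stack=$ J  input=$  — expand J -> ε
Accept reached after 8 steps.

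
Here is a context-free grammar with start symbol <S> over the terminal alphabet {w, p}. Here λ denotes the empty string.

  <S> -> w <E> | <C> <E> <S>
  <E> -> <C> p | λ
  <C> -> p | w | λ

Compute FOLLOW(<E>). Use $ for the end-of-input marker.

{$, p, w}

FIRST(<C>): from <C>->p we get {p}; from <C>->w we get {w}; from <C>->λ we get {λ}. So FIRST(<C>) = {λ, p, w}.
FIRST(<E>): from <E>-><C> p we get {p, w}; from <E>->λ we get {λ}. So FIRST(<E>) = {λ, p, w}.
FIRST(<S>): from <S>->w <E> we get {w}; from <S>-><C> <E> <S> we get {p, w}. So FIRST(<S>) = {p, w}.
FOLLOW(<S>) includes $ since <S> is the start symbol.
FOLLOW(<S>): in <S>-><C> <E> <S>, the suffix after <S> is empty (adds nothing new). Thus FOLLOW(<S>) = {$}.
FOLLOW(<E>): in <S>->w <E>, the suffix after <E> is empty, so FOLLOW(<E>) ⊇ FOLLOW(<S>) = {$}; in <S>-><C> <E> <S>, <E> is followed by <S> with FIRST {p, w}. Thus FOLLOW(<E>) = {$, p, w}.
FOLLOW(<C>): in <S>-><C> <E> <S>, <C> is followed by <E> <S> with FIRST {p, w}; in <E>-><C> p, <C> is followed by p with FIRST {p}. Thus FOLLOW(<C>) = {p, w}.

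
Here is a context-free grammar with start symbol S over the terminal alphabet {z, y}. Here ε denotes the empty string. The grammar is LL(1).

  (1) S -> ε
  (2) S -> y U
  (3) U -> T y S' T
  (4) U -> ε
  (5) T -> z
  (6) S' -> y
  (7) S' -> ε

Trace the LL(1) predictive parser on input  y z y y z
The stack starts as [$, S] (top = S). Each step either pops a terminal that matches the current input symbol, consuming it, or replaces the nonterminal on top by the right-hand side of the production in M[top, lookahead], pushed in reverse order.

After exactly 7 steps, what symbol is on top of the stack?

step 1: stack=$ S  input=y z y y z $  — expand S -> y U
step 2: stack=$ U y  input=y z y y z $  — match y
step 3: stack=$ U  input=z y y z $  — expand U -> T y S' T
step 4: stack=$ T S' y T  input=z y y z $  — expand T -> z
step 5: stack=$ T S' y z  input=z y y z $  — match z
step 6: stack=$ T S' y  input=y y z $  — match y
step 7: stack=$ T S'  input=y z $  — expand S' -> y
Stack after step 7: $ T y (top = y).

y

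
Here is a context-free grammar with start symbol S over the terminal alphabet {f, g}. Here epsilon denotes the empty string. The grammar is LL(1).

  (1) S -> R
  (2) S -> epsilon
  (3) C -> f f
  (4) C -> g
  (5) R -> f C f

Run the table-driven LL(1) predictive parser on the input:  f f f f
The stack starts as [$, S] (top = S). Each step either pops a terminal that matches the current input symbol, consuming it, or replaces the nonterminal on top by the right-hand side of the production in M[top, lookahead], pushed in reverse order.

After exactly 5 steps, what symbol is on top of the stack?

f

     Stack    Input      Action
  1  $ S      f f f f $  expand S -> R
  2  $ R      f f f f $  expand R -> f C f
  3  $ f C f  f f f f $  match f
  4  $ f C    f f f $    expand C -> f f
  5  $ f f f  f f f $    match f
Stack after step 5: $ f f (top = f).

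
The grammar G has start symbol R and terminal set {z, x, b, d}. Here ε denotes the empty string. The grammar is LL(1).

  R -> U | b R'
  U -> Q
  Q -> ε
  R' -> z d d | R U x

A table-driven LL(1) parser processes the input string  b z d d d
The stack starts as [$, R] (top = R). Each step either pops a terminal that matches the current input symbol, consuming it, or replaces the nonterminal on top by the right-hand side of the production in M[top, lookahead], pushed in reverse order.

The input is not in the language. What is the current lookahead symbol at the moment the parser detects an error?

d

     Stack    Input        Action
  1  $ R      b z d d d $  expand R -> b R'
  2  $ R' b   b z d d d $  match b
  3  $ R'     z d d d $    expand R' -> z d d
  4  $ d d z  z d d d $    match z
  5  $ d d    d d d $      match d
  6  $ d      d d $        match d
  7  $        d $          error: stack empty but input remains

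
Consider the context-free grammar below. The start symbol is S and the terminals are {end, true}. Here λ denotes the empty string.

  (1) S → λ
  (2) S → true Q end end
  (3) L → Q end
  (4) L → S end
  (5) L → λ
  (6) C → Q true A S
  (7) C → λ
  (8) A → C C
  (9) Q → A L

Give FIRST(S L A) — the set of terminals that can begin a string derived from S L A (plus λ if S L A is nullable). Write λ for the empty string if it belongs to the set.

FIRST(S): from S→λ we get {λ}; from S→true Q end end we get {true}. So FIRST(S) = {λ, true}.
FIRST(L): from L→Q end we get {end, true}; from L→S end we get {end, true}; from L→λ we get {λ}. So FIRST(L) = {λ, end, true}.
FIRST(C): from C→Q true A S we get {end, true}; from C→λ we get {λ}. So FIRST(C) = {λ, end, true}.
FIRST(A): from A→C C we get {λ, end, true}. So FIRST(A) = {λ, end, true}.
FIRST(Q): from Q→A L we get {λ, end, true}. So FIRST(Q) = {λ, end, true}.
FIRST(S L A): take FIRST of each symbol in turn, carrying on past any symbol whose FIRST contains λ; result {λ, end, true}.

{λ, end, true}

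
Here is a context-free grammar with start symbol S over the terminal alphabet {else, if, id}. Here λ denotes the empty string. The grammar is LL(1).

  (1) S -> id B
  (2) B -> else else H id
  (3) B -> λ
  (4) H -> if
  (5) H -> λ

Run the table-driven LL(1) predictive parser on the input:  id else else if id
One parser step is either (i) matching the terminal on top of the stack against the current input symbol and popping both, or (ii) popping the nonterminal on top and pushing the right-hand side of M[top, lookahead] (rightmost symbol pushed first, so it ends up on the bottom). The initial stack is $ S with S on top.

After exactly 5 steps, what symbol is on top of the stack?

step 1: stack=$ S  input=id else else if id $  — expand S -> id B
step 2: stack=$ B id  input=id else else if id $  — match id
step 3: stack=$ B  input=else else if id $  — expand B -> else else H id
step 4: stack=$ id H else else  input=else else if id $  — match else
step 5: stack=$ id H else  input=else if id $  — match else
Stack after step 5: $ id H (top = H).

H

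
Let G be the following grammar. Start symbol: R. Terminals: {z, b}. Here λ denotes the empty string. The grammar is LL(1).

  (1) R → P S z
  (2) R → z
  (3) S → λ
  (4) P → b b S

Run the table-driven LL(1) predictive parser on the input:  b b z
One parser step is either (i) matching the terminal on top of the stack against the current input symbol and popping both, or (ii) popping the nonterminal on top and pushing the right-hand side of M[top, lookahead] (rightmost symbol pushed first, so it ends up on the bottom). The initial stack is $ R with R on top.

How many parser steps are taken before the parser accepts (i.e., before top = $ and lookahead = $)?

     Stack        Input    Action
  1  $ R          b b z $  expand R → P S z
  2  $ z S P      b b z $  expand P → b b S
  3  $ z S S b b  b b z $  match b
  4  $ z S S b    b z $    match b
  5  $ z S S      z $      expand S → λ
  6  $ z S        z $      expand S → λ
  7  $ z          z $      match z
Accept reached after 7 steps.

7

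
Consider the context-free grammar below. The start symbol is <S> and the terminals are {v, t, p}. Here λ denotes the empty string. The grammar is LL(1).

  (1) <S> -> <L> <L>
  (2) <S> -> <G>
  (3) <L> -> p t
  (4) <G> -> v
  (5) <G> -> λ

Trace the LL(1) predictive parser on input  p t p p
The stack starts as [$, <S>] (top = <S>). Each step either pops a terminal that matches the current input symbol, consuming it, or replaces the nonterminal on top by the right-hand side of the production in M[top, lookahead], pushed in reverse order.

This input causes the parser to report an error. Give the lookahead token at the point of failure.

step 1: stack=$ <S>  input=p t p p $  — expand <S> -> <L> <L>
step 2: stack=$ <L> <L>  input=p t p p $  — expand <L> -> p t
step 3: stack=$ <L> t p  input=p t p p $  — match p
step 4: stack=$ <L> t  input=t p p $  — match t
step 5: stack=$ <L>  input=p p $  — expand <L> -> p t
step 6: stack=$ t p  input=p p $  — match p
step 7: stack=$ t  input=p $  — error: top is terminal t but lookahead is p

p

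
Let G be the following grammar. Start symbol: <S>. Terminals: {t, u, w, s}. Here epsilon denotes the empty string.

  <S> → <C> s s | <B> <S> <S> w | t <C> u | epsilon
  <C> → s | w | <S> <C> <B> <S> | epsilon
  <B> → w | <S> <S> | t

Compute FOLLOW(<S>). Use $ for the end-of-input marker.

FIRST(<S>) = {epsilon, s, t, w}  (via <C> s s, <B> <S> <S> w)
FIRST(<B>) = {epsilon, s, t, w}  (via <S> <S>)
FIRST(<C>) = {epsilon, s, t, w}  (via <S> <C> <B> <S>)
FOLLOW(<S>) includes $ since <S> is the start symbol.
FOLLOW(<C>): in <S>→<C> s s, <C> is followed by s s with FIRST {s}; in <S>→t <C> u, <C> is followed by u with FIRST {u}; in <C>→<S> <C> <B> <S>, <C> is followed by <B> <S> with FIRST {epsilon, s, t, w}; in <C>→<S> <C> <B> <S>, the suffix after <C> is nullable (adds nothing new). Thus FOLLOW(<C>) = {s, t, u, w}.
FOLLOW(<B>): in <S>→<B> <S> <S> w, <B> is followed by <S> <S> w with FIRST {s, t, w}; in <C>→<S> <C> <B> <S>, <B> is followed by <S> with FIRST {epsilon, s, t, w}; in <C>→<S> <C> <B> <S>, the suffix after <B> is nullable, so FOLLOW(<B>) ⊇ FOLLOW(<C>) = {s, t, u, w}. Thus FOLLOW(<B>) = {s, t, u, w}.
FOLLOW(<S>): in <S>→<B> <S> <S> w (occurrence 1), <S> is followed by <S> w with FIRST {s, t, w}; in <S>→<B> <S> <S> w (occurrence 2), <S> is followed by w with FIRST {w}; in <C>→<S> <C> <B> <S> (occurrence 1), <S> is followed by <C> <B> <S> with FIRST {epsilon, s, t, w}; in <C>→<S> <C> <B> <S> (occurrence 1), the suffix after <S> is nullable, so FOLLOW(<S>) ⊇ FOLLOW(<C>) = {s, t, u, w}; in <C>→<S> <C> <B> <S> (occurrence 2), the suffix after <S> is empty, so FOLLOW(<S>) ⊇ FOLLOW(<C>) = {s, t, u, w}; in <B>→<S> <S> (occurrence 1), <S> is followed by <S> with FIRST {epsilon, s, t, w}; in <B>→<S> <S> (occurrence 1), the suffix after <S> is nullable, so FOLLOW(<S>) ⊇ FOLLOW(<B>) = {s, t, u, w}; in <B>→<S> <S> (occurrence 2), the suffix after <S> is empty, so FOLLOW(<S>) ⊇ FOLLOW(<B>) = {s, t, u, w}. Thus FOLLOW(<S>) = {$, s, t, u, w}.

{$, s, t, u, w}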